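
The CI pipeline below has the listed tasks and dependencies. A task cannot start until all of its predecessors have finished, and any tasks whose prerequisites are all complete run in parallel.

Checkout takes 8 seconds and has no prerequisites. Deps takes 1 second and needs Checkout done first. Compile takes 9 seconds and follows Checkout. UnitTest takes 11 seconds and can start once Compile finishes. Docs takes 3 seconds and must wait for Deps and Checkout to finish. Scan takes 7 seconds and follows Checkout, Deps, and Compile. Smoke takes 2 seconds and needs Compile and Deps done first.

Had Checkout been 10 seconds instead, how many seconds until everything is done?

30

As given, the longest chain is Checkout→Compile→UnitTest = 8+9+11 = 28, so the finish is 28 seconds.
Checkout is on the critical path; changing it to 10 makes that path 30 seconds.
That remains the longest chain; total 30 seconds.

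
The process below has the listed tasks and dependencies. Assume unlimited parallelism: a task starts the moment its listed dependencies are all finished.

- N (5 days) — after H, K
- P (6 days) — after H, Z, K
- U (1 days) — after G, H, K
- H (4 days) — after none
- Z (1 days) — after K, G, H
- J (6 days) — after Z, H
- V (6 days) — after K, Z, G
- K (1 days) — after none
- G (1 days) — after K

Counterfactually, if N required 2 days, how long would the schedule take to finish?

11

Baseline: H→Z→J = 4+1+6 = 11 → 11 days.
N has 2 days of float (longest path through it is 9).
That remains the longest chain; total 11 days.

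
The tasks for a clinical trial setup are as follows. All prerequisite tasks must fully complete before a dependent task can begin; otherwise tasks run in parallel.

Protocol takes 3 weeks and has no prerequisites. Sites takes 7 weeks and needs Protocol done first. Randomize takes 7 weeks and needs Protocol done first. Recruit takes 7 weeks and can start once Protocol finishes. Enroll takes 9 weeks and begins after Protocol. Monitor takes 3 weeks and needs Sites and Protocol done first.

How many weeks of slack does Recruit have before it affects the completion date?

3

The longest chain is Protocol→Sites→Monitor = 3+7+3 = 13; overall finish 13 weeks.
The longest chain containing Recruit totals 10 weeks.
So Recruit can slip 13 − 10 = 3 weeks.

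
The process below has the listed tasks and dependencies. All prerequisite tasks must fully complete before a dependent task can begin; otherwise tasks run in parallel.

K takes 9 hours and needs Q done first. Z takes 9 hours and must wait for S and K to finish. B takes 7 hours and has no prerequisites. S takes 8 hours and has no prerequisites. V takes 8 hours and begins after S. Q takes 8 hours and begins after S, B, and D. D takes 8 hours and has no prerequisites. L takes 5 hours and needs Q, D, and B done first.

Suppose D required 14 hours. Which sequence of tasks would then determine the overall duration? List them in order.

Critical path before the change: D→Q→K→Z = 8+8+9+9 = 34 giving 34 hours.
D is on the critical path; changing it to 14 makes that path 40 hours.
The critical path is still D→Q→K→Z; finish is now 40 hours.

D, Q, K, Z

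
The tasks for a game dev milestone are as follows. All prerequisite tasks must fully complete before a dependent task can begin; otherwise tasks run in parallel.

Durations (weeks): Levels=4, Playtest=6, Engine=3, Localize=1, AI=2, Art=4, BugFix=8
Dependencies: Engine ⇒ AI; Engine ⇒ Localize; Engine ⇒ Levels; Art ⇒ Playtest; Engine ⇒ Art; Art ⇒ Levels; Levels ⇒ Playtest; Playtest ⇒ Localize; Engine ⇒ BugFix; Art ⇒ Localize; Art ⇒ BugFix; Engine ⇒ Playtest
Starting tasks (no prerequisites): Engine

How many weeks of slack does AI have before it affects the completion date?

Critical path: Engine→Art→Levels→Playtest→Localize = 3+4+4+6+1 = 18, so the finish is 18 weeks.
AI finishes as early as 5 and must finish by 18.
Float = 18 − 5 = 13.

13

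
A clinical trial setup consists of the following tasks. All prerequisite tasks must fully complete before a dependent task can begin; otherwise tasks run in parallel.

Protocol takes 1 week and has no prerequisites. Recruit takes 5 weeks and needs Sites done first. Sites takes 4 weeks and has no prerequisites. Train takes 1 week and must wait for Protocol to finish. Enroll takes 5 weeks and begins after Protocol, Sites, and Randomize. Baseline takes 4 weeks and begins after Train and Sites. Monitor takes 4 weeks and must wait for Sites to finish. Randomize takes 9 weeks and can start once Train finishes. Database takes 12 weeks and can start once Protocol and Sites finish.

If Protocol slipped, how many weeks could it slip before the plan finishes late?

Protocol→Train→Randomize→Enroll = 1+1+9+5 = 16 sets the makespan at 16 weeks.
The longest chain containing Protocol totals 16 weeks.
Float = 16 − 16 = 0.

0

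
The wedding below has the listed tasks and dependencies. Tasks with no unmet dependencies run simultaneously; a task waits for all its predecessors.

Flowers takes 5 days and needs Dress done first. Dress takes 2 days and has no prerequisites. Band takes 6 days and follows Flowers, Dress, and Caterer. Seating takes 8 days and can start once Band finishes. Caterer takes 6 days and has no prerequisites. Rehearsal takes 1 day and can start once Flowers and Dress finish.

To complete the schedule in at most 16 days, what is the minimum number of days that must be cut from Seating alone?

5

Current finish: 21 days; target: 16.
Seating is on every critical path, so each day cut from Seating cuts the finish by one (this holds down to a finish of 14).
Need 21 − 16 = 5 days off Seating → Seating becomes 3 days, finish becomes 16.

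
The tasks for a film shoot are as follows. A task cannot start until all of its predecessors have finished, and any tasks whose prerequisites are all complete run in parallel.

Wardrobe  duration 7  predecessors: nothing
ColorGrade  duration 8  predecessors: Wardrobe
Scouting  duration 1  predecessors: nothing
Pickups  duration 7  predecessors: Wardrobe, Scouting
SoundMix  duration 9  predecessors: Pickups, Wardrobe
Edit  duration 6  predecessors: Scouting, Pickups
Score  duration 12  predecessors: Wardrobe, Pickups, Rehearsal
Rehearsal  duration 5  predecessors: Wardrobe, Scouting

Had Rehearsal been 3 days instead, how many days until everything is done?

Critical path before the change: Wardrobe→Pickups→Score = 7+7+12 = 26 giving 26 days.
The longest path through Rehearsal is only 24 days, so Rehearsal has float 2.
No other chain overtakes it, so the finish is 26 days.

26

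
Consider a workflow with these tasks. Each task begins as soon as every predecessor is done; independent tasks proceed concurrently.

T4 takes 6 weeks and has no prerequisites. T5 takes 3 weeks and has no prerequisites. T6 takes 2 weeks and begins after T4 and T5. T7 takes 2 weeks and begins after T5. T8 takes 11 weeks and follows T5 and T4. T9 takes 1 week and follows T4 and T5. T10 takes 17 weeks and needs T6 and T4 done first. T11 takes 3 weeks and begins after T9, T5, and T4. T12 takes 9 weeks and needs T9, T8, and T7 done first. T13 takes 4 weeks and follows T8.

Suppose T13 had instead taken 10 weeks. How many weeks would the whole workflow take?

Baseline: T4→T8→T12 = 6+11+9 = 26 → 26 weeks.
The longest path through T13 is only 21 weeks, so T13 has float 5.
Now T4→T8→T13 = 6+11+10 = 27 is longest, so the finish becomes 27 weeks.

27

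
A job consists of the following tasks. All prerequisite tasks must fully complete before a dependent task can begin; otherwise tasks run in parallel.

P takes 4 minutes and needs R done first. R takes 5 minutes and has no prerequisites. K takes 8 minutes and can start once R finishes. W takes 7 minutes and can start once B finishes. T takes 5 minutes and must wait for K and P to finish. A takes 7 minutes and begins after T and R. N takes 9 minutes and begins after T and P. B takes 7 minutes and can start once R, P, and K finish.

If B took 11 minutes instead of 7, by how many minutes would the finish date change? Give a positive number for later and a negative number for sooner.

4

As given, the longest chain is R→K→B→W = 5+8+7+7 = 27, so the finish is 27 minutes.
Since B is critical, the +4 change carries straight to that chain (now 31 minutes).
The critical path is still R→K→B→W; finish is now 31 minutes.
Change in finish: 31 − 27 = +4 minutes.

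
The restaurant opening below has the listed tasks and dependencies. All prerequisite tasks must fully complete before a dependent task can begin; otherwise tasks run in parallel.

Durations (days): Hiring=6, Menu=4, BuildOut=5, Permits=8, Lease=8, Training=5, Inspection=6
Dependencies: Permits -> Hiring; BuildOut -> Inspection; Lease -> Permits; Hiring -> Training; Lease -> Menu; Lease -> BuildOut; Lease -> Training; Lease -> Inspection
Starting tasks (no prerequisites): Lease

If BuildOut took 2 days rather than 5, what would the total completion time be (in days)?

Actual critical path: Lease→Permits→Hiring→Training = 8+8+6+5 = 27 ⇒ 27 days.
The longest path through BuildOut is only 19 days, so BuildOut has float 8.
That remains the longest chain; total 27 days.

27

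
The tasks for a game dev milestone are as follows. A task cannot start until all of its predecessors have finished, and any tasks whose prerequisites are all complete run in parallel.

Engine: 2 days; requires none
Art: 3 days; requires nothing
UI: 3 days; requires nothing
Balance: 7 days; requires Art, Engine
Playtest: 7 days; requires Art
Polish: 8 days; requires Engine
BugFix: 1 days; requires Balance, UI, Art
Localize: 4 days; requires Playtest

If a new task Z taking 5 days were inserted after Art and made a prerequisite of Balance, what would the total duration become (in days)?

16

Originally the game dev milestone takes 14 days.
With Z inserted, Balance now waits for max(Art, Engine, Z).
New critical path: Art→Z→Balance→BugFix = 3+5+7+1 = 16 ⇒ 16 days.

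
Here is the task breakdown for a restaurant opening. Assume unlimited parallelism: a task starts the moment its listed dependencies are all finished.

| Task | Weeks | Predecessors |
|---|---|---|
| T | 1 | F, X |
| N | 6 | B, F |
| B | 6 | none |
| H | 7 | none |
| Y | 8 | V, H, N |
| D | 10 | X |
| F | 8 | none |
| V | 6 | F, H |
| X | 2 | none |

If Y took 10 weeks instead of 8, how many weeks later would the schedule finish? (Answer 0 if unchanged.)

Baseline: F→N→Y = 8+6+8 = 22 → 22 weeks.
Since Y is critical, the +2 change carries straight to that chain (now 24 weeks).
No other chain overtakes it, so the finish is 24 weeks.
Change in finish: 24 − 22 = +2 weeks.

2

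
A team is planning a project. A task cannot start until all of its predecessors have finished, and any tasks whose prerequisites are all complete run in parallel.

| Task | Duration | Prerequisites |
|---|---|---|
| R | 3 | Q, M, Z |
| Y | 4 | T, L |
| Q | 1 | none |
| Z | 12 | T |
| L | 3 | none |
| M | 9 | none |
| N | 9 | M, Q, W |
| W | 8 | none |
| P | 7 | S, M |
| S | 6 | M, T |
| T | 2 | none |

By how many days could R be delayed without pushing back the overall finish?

5

The longest chain is M→S→P = 9+6+7 = 22; overall finish 22 days.
Longest path through R: 17 days (earliest finish 17, latest finish 22).
Float = 22 − 17 = 5.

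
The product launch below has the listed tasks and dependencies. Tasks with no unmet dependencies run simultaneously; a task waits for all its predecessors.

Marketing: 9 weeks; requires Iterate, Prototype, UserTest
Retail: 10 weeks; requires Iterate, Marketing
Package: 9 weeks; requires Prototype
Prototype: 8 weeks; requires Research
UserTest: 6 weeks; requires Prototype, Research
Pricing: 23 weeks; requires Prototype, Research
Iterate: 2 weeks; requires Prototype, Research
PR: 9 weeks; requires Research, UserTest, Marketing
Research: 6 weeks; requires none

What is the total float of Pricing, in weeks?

Research→Prototype→UserTest→Marketing→Retail = 6+8+6+9+10 = 39 sets the makespan at 39 weeks.
Pricing finishes as early as 37 and must finish by 39.
Slack of Pricing = 16 − 14 = 2 weeks.

2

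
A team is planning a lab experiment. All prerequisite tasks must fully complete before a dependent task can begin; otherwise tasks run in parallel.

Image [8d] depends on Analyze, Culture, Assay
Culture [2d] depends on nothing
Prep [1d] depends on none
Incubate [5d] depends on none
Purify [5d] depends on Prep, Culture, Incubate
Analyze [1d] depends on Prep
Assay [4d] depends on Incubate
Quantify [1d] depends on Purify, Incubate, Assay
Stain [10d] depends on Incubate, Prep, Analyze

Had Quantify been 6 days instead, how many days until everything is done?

17

The binding path is Incubate→Assay→Image = 5+4+8 = 17; finish at 17 days.
Quantify is off the critical path — its longest chain is 11 days, giving 6 of slack.
That remains the longest chain; total 17 days.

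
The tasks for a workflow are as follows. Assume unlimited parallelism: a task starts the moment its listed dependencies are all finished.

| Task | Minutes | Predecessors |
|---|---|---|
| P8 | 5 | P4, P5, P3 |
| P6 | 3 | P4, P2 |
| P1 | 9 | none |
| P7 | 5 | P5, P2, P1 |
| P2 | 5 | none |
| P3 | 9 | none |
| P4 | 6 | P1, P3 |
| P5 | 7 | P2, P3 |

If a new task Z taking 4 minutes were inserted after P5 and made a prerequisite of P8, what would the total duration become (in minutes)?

Originally the schedule takes 21 minutes.
With Z inserted, P8 now waits for max(P4, P5, P3, Z).
New critical path: P3→P5→Z→P8 = 9+7+4+5 = 25 ⇒ 25 minutes.

25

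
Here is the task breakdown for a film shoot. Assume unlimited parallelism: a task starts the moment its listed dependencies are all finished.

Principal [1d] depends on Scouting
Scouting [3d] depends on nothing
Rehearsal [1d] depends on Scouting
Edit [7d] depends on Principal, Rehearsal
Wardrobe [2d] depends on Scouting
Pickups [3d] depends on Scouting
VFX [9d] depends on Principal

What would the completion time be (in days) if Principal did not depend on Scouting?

11

Original critical path: Scouting→Principal→VFX = 3+1+9 = 13 ⇒ 13 days.
Without Scouting→Principal, Principal's earliest start moves from 3 to 0.
New critical path: Scouting→Rehearsal→Edit = 3+1+7 = 11 ⇒ 11 days.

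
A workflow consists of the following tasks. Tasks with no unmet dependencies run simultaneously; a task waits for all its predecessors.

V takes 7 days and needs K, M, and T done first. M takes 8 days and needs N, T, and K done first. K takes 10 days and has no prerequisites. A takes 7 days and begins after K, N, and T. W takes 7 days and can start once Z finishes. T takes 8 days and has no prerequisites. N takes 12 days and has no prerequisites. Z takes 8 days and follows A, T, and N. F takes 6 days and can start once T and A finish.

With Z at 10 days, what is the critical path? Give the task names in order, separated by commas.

N, A, Z, W

As given, the longest chain is N→A→Z→W = 12+7+8+7 = 34, so the finish is 34 days.
Since Z is critical, the +2 change carries straight to that chain (now 36 days).
The critical path is still N→A→Z→W; finish is now 36 days.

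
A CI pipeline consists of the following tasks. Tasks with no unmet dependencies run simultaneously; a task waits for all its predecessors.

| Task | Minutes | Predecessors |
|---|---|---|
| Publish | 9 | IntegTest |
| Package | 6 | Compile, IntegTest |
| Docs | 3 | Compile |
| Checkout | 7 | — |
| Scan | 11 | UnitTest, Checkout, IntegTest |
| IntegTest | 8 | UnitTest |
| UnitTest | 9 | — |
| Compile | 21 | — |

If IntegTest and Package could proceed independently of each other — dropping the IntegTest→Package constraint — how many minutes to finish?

Before: longest chain UnitTest→IntegTest→Scan = 9+8+11 = 28, finish 28.
Dropping IntegTest→Package doesn't change Package's earliest start (21); another predecessor still binds.
The longest chain is now UnitTest→IntegTest→Scan = 9+8+11 = 28, so the schedule takes 28 minutes.

28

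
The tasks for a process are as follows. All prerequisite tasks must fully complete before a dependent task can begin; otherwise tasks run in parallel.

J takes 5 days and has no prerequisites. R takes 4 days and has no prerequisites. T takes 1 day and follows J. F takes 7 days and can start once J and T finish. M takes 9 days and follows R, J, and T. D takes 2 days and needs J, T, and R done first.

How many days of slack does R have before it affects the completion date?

2

The longest chain is J→T→M = 5+1+9 = 15; overall finish 15 days.
R finishes as early as 4 and must finish by 6.
Float = 15 − 13 = 2.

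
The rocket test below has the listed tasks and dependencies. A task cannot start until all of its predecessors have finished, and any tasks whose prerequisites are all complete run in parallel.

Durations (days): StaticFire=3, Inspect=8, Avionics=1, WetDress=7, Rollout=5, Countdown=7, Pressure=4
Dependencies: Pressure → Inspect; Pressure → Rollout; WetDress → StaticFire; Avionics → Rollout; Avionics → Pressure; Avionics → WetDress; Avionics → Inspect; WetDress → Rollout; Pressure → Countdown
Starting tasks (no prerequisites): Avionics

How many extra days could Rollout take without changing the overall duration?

Avionics→Pressure→Inspect = 1+4+8 = 13 sets the makespan at 13 days.
The longest chain containing Rollout totals 13 days.
Slack of Rollout = 8 − 8 = 0 days.

0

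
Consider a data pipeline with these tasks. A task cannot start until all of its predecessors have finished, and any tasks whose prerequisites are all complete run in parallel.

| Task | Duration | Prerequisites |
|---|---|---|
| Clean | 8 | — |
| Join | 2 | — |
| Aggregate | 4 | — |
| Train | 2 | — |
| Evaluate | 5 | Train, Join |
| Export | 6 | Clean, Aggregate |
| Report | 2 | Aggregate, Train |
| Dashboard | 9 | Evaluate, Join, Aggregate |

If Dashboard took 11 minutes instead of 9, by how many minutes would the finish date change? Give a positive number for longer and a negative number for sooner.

2

Actual critical path: Join→Evaluate→Dashboard = 2+5+9 = 16 ⇒ 16 minutes.
Dashboard lies on that path, so at 11 minutes the path becomes 18 minutes.
That remains the longest chain; total 18 minutes.
Change in finish: 18 − 16 = +2 minutes.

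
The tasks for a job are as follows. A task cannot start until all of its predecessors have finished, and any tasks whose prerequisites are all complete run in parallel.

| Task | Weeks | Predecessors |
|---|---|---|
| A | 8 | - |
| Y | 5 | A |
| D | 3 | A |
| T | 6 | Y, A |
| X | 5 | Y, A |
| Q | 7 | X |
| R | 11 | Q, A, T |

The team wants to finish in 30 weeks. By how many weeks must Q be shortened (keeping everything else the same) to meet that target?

6

Current finish: 36 weeks; target: 30.
Q is on every critical path, so each week cut from Q cuts the finish by one (this holds down to a finish of 30).
Need 36 − 30 = 6 weeks off Q → Q becomes 1 week, finish becomes 30.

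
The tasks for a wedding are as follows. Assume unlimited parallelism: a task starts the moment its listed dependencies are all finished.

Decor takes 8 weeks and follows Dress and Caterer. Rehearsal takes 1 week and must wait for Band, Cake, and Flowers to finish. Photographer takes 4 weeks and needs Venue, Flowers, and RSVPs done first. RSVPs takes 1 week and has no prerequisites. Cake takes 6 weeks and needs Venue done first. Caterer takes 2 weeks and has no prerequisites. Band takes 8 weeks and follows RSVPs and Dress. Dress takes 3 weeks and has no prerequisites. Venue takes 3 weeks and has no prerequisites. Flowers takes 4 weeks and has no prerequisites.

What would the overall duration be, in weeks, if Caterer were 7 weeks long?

15

The binding path is Dress→Band→Rehearsal = 3+8+1 = 12; finish at 12 weeks.
The longest path through Caterer is only 10 weeks, so Caterer has float 2.
The binding chain switches to Caterer→Decor = 7+8 = 15; finish 15 weeks.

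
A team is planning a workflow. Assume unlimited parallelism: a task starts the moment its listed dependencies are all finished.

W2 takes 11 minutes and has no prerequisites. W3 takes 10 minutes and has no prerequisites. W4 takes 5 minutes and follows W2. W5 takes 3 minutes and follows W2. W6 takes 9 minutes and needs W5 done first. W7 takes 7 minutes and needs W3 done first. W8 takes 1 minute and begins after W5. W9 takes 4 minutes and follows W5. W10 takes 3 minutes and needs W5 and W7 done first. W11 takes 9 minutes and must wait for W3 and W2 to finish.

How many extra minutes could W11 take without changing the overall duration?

3

Critical path: W2→W5→W6 = 11+3+9 = 23, so the finish is 23 minutes.
The longest chain containing W11 totals 20 minutes.
Float = 23 − 20 = 3.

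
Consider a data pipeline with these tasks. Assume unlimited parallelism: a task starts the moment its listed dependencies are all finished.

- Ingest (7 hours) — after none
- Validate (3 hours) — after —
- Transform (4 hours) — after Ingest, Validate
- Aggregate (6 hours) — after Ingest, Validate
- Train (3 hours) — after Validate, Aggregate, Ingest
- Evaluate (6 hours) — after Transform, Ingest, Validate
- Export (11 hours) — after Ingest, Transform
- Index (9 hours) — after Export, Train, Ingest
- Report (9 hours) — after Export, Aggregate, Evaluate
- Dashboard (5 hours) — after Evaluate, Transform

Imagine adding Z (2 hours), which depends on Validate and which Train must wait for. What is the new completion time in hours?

31

Originally the schedule takes 31 hours.
With Z inserted, Train now waits for max(Validate, Aggregate, Ingest, Z).
New critical path: Ingest→Transform→Export→Index = 7+4+11+9 = 31 ⇒ 31 hours.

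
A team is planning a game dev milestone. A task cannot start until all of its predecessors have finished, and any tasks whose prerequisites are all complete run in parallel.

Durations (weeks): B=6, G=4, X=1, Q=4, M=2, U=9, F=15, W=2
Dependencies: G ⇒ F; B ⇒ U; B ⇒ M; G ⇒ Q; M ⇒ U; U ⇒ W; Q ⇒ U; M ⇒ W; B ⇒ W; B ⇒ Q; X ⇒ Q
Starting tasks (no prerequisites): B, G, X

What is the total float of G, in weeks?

2

Critical path: B→Q→U→W = 6+4+9+2 = 21, so the finish is 21 weeks.
The longest chain containing G totals 19 weeks.
Slack of G = 2 − 0 = 2 weeks.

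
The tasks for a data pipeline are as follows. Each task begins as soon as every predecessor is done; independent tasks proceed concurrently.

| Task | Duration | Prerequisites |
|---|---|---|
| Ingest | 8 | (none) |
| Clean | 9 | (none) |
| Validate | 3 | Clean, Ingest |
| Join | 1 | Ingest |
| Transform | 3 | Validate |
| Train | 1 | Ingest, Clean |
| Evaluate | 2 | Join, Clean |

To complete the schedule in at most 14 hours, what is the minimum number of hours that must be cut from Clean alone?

Current finish: 15 hours; target: 14.
Clean is on every critical path, so each hour cut from Clean cuts the finish by one (this holds down to a finish of 14).
Need 15 − 14 = 1 hour off Clean → Clean becomes 8 hours, finish becomes 14.

1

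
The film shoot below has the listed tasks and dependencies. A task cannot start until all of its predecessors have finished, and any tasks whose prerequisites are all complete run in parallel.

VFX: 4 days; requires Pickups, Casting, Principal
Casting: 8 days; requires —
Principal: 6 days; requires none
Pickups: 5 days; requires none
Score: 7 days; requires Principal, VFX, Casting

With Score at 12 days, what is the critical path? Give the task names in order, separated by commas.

Casting, VFX, Score

As given, the longest chain is Casting→VFX→Score = 8+4+7 = 19, so the finish is 19 days.
Score lies on that path, so at 12 days the path becomes 24 days.
The critical path is still Casting→VFX→Score; finish is now 24 days.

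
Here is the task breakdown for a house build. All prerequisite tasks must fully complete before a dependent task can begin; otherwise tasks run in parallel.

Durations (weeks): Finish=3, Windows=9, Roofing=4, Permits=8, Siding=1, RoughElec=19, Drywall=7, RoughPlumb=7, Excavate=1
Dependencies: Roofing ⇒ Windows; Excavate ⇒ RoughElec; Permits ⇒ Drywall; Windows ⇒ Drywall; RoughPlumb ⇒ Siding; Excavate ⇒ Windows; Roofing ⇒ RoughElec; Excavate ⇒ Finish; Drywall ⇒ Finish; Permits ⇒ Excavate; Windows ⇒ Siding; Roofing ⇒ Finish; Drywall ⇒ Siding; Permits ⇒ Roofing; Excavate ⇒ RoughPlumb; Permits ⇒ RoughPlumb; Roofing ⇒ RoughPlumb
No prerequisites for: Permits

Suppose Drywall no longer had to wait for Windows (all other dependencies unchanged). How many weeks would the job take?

31

Original critical path: Permits→Roofing→Windows→Drywall→Finish = 8+4+9+7+3 = 31 ⇒ 31 weeks.
Without Windows→Drywall, Drywall's earliest start moves from 21 to 8.
The longest chain is now Permits→Roofing→RoughElec = 8+4+19 = 31, so the job takes 31 weeks.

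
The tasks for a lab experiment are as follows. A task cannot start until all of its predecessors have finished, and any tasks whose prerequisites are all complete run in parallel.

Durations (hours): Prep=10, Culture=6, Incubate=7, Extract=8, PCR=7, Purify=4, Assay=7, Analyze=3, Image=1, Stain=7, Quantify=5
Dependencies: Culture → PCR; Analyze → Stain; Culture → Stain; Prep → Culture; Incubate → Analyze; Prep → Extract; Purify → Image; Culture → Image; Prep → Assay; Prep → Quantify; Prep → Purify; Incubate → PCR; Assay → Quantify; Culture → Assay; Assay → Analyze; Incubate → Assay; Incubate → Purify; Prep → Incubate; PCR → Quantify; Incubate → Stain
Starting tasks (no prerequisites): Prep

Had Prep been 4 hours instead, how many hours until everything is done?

28

Critical path before the change: Prep→Incubate→Assay→Analyze→Stain = 10+7+7+3+7 = 34 giving 34 hours.
Prep lies on that path, so at 4 hours the path becomes 28 hours.
The critical path is still Prep→Incubate→Assay→Analyze→Stain; finish is now 28 hours.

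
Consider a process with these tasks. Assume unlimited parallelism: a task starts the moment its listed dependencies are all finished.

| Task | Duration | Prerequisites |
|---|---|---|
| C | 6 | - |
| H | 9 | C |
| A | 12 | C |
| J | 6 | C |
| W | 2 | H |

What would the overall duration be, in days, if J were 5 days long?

18

Actual critical path: C→A = 6+12 = 18 ⇒ 18 days.
J is off the critical path — its longest chain is 12 days, giving 6 of slack.
No other chain overtakes it, so the finish is 18 days.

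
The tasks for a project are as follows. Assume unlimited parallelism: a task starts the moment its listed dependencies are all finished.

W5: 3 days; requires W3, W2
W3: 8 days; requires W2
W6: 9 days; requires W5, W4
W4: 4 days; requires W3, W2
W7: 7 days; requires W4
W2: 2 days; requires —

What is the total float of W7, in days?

Critical path: W2→W3→W4→W6 = 2+8+4+9 = 23, so the finish is 23 days.
The longest chain containing W7 totals 21 days.
Slack of W7 = 16 − 14 = 2 days.

2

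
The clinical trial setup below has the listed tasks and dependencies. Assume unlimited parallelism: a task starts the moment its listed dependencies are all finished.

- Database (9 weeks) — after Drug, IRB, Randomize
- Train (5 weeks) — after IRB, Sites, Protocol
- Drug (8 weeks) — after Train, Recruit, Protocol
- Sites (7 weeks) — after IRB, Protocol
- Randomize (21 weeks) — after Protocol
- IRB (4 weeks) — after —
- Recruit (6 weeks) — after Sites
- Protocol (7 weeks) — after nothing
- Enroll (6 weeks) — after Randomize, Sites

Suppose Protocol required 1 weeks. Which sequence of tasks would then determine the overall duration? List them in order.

IRB, Sites, Recruit, Drug, Database

Baseline: Protocol→Sites→Recruit→Drug→Database = 7+7+6+8+9 = 37 → 37 weeks.
Protocol lies on that path, so at 1 week the path becomes 31 weeks.
New critical path: IRB→Sites→Recruit→Drug→Database = 4+7+6+8+9 = 34 ⇒ 34 weeks.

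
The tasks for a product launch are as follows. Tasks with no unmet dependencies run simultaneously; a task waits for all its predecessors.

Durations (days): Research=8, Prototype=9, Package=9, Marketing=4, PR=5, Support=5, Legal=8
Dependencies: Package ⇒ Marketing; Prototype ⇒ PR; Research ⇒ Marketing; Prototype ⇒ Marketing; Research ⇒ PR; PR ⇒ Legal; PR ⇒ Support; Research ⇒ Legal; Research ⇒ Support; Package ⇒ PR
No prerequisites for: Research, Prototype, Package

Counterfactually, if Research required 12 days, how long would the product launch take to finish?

25

Critical path before the change: Prototype→PR→Legal = 9+5+8 = 22 giving 22 days.
The longest path through Research is only 21 days, so Research has float 1.
The binding chain switches to Research→PR→Legal = 12+5+8 = 25; finish 25 days.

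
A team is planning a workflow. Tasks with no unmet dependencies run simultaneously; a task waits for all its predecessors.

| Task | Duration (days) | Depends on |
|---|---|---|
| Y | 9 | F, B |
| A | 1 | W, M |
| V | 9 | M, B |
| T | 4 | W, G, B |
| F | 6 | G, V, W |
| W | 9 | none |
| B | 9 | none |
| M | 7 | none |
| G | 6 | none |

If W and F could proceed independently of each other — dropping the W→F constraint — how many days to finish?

33

With the dependency in place, B→V→F→Y = 9+9+6+9 = 33 sets the finish at 33 days.
Dropping W→F doesn't change F's earliest start (18); another predecessor still binds.
The longest chain is now B→V→F→Y = 9+9+6+9 = 33, so the workflow takes 33 days.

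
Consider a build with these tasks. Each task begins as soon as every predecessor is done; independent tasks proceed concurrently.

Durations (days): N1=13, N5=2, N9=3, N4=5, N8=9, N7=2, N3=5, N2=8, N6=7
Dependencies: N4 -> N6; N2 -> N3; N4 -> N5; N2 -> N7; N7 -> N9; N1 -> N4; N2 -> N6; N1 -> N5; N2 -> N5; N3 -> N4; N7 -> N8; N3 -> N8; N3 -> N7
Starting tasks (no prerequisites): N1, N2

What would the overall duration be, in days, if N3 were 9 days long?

Actual critical path: N2→N3→N4→N6 = 8+5+5+7 = 25 ⇒ 25 days.
N3 lies on that path, so at 9 days the path becomes 29 days.
No other chain overtakes it, so the finish is 29 days.

29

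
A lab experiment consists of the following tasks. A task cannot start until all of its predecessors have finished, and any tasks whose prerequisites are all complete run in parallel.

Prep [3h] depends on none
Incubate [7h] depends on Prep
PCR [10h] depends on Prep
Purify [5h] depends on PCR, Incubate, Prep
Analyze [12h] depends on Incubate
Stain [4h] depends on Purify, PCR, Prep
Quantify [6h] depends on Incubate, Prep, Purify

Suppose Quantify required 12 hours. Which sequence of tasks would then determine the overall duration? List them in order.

Prep, PCR, Purify, Quantify

The binding path is Prep→PCR→Purify→Quantify = 3+10+5+6 = 24; finish at 24 hours.
Since Quantify is critical, the +6 change carries straight to that chain (now 30 hours).
That remains the longest chain; total 30 hours.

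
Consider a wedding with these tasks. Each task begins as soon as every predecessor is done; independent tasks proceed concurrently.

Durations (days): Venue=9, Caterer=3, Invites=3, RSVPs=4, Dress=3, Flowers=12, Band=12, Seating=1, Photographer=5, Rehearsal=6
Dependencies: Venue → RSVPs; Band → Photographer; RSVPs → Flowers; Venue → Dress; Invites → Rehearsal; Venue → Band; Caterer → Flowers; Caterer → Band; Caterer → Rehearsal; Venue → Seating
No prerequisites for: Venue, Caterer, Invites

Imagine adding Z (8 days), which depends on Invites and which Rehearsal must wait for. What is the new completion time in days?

Originally the project takes 26 days.
With Z inserted, Rehearsal now waits for max(Caterer, Invites, Z).
New critical path: Venue→Band→Photographer = 9+12+5 = 26 ⇒ 26 days.

26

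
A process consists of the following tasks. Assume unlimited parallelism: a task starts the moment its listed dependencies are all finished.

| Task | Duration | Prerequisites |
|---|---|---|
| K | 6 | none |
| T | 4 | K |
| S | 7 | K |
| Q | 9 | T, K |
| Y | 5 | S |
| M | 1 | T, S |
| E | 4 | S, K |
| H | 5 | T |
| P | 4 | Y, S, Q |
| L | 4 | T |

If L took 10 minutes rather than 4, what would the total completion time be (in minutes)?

23

As given, the longest chain is K→T→Q→P = 6+4+9+4 = 23, so the finish is 23 minutes.
The longest path through L is only 14 minutes, so L has float 9.
That remains the longest chain; total 23 minutes.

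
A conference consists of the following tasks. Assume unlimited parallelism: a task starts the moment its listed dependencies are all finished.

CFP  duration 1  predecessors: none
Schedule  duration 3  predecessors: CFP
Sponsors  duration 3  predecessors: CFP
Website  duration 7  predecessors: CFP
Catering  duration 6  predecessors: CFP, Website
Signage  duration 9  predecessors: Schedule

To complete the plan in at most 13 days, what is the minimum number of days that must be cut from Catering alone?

1

Current finish: 14 days; target: 13.
Catering is on every critical path, so each day cut from Catering cuts the finish by one (this holds down to a finish of 13).
Need 14 − 13 = 1 day off Catering → Catering becomes 5 days, finish becomes 13.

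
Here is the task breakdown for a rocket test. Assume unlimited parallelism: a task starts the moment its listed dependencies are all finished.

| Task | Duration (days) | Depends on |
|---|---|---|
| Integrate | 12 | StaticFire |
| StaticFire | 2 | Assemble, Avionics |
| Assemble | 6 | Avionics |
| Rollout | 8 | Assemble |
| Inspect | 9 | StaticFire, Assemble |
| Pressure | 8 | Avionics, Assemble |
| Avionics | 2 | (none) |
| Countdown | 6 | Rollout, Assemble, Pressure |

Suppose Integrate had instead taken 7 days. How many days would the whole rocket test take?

The binding path is Avionics→Assemble→StaticFire→Integrate = 2+6+2+12 = 22; finish at 22 days.
Integrate is on the critical path; changing it to 7 makes that path 17 days.
New critical path: Avionics→Assemble→Pressure→Countdown = 2+6+8+6 = 22 ⇒ 22 days.

22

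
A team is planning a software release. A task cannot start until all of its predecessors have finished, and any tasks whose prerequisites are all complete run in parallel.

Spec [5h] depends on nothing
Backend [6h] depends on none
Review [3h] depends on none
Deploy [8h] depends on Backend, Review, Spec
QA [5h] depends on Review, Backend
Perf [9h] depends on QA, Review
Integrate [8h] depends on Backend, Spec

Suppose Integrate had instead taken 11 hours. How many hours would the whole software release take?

20

The binding path is Backend→QA→Perf = 6+5+9 = 20; finish at 20 hours.
Integrate has 6 hours of float (longest path through it is 14).
The critical path is still Backend→QA→Perf; finish is now 20 hours.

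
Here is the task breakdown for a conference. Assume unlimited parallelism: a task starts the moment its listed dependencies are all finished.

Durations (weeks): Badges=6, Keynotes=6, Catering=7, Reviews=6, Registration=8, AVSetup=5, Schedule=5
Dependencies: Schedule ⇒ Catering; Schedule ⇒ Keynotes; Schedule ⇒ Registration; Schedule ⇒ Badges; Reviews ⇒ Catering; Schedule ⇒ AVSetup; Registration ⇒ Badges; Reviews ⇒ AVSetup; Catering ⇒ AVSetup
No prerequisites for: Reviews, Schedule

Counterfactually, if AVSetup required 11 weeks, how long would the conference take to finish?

24

As given, the longest chain is Schedule→Registration→Badges = 5+8+6 = 19, so the finish is 19 weeks.
AVSetup is off the critical path — its longest chain is 18 weeks, giving 1 of slack.
The binding chain switches to Reviews→Catering→AVSetup = 6+7+11 = 24; finish 24 weeks.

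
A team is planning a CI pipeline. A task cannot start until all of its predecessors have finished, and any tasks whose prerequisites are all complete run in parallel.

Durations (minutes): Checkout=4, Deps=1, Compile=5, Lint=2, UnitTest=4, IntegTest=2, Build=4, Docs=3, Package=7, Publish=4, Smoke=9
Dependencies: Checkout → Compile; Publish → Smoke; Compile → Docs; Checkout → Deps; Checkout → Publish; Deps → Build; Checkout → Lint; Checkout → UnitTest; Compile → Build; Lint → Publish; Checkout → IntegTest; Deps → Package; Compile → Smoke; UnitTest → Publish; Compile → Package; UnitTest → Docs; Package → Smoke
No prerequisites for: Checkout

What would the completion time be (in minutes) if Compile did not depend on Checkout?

Before: longest chain Checkout→Compile→Package→Smoke = 4+5+7+9 = 25, finish 25.
Without Checkout→Compile, Compile's earliest start moves from 4 to 0.
New critical path: Checkout→Deps→Package→Smoke = 4+1+7+9 = 21 ⇒ 21 minutes.

21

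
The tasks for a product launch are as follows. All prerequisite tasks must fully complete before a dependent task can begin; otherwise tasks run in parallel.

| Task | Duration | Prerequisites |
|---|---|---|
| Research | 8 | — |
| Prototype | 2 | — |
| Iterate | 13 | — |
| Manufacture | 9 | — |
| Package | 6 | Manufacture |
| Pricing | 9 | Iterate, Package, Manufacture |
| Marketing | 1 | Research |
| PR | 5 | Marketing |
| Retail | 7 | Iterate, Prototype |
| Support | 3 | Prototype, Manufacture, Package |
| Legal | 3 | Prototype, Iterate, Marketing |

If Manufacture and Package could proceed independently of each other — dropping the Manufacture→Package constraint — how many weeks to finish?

22

With the dependency in place, Manufacture→Package→Pricing = 9+6+9 = 24 sets the finish at 24 weeks.
Without Manufacture→Package, Package's earliest start moves from 9 to 0.
The longest chain is now Iterate→Pricing = 13+9 = 22, so the job takes 22 weeks.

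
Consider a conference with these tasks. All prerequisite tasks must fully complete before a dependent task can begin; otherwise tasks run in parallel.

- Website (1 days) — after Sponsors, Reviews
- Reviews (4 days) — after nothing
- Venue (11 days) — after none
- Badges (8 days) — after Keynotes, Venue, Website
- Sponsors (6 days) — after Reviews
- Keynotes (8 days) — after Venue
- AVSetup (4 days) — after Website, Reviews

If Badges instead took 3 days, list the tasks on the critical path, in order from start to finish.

As given, the longest chain is Venue→Keynotes→Badges = 11+8+8 = 27, so the finish is 27 days.
Since Badges is critical, the -5 change carries straight to that chain (now 22 days).
That remains the longest chain; total 22 days.

Venue, Keynotes, Badges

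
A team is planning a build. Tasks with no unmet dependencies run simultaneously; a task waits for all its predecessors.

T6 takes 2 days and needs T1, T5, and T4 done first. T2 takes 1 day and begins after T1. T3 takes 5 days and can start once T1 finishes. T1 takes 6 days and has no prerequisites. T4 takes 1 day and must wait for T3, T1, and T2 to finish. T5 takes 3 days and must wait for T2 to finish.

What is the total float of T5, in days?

2

Critical path: T1→T3→T4→T6 = 6+5+1+2 = 14, so the finish is 14 days.
The longest chain containing T5 totals 12 days.
Slack of T5 = 9 − 7 = 2 days.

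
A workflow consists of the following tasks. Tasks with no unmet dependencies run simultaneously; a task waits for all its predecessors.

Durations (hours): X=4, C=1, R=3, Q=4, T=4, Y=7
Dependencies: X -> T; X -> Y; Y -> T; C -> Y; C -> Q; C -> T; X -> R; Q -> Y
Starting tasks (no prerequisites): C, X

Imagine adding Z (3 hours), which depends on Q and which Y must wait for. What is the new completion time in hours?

19

Originally the workflow takes 16 hours.
With Z inserted, Y now waits for max(C, Q, X, Z).
New critical path: C→Q→Z→Y→T = 1+4+3+7+4 = 19 ⇒ 19 hours.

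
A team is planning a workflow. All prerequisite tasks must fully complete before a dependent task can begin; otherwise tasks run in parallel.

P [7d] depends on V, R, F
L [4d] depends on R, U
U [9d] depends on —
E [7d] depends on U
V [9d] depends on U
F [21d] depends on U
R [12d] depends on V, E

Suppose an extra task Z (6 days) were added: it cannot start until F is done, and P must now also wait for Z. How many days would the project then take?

43

Originally the project takes 37 days.
With Z inserted, P now waits for max(V, R, F, Z).
New critical path: U→F→Z→P = 9+21+6+7 = 43 ⇒ 43 days.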